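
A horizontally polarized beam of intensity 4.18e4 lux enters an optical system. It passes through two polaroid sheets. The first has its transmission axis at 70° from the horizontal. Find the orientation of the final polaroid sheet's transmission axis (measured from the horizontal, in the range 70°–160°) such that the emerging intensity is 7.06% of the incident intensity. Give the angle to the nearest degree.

θ ≈ 109°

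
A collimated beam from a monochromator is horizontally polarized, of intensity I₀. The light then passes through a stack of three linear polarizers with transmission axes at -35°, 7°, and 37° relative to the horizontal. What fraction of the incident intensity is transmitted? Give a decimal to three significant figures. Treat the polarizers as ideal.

≈ 0.278 I₀

By Malus's law, I₁ = I₀ cos²(-35° − 0°) = I₀ cos²(35°) = 0.671 I₀.
I₂ = I₁ cos²(7° + 35°) = 0.671 I₀ · cos²(42°) = 0.3706 I₀.
I₃ = I₂ cos²(37° − 7°) = 0.3706 I₀ · cos²(30°) = 0.2779 I₀.
Transmitted fraction = 0.2779.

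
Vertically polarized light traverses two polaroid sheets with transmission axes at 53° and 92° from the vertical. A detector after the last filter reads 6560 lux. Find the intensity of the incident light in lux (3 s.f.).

I₀ ≈ 3.00e4 lux

I₁ = I₀ cos²(53° − 0°) = I₀ cos²(53°) = 0.3622 I₀.
I₂ = I₁ cos²(92° − 53°) = 0.3622 I₀ · cos²(39°) = 0.2187 I₀.
So 6560 lux = 0.2187 I₀, giving I₀ = 6560/0.2187 = 2.999e+04 lux.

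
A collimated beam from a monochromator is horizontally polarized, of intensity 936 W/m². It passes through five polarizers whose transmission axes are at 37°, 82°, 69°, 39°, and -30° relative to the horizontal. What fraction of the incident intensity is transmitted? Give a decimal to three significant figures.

I/I₀ ≈ 0.0292

I₁ = 936 W/m² · cos²(37°) = 597 W/m².
I₂ = I₁ · cos²(45°) = 597 · 0.5 = 298.5 W/m².
I₃ = I₂ · cos²(13°) = 298.5 · 0.9494 = 283.4 W/m².
I₄ = I₃ · cos²(30°) = 283.4 · 0.75 = 212.5 W/m².
I₅ = I₄ · cos²(69°) = 212.5 · 0.1284 = 27.3 W/m².
Transmitted fraction = 0.02916.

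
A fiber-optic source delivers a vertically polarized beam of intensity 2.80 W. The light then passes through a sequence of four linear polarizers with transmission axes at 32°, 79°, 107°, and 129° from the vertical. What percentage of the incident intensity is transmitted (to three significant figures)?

I₁ = 2.80 W · cos²(32°) = 2.014 W.
I₂ = I₁ · cos²(47°) = 2.014 · 0.4651 = 0.9366 W.
I₃ = I₂ · cos²(28°) = 0.9366 · 0.7796 = 0.7302 W.
I₄ = I₃ · cos²(22°) = 0.7302 · 0.8597 = 0.6277 W.
That is 22.42% of the incident intensity.

≈ 22.4%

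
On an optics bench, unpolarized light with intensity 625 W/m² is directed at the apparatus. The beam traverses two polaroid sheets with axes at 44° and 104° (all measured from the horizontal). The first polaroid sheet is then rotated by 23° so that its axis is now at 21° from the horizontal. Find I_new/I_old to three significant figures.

Before rotation:
Unpolarized light through the first polarizer → I₁ = ½ I₀, now polarized at 44°.
I₂ = I₁ cos²(104° − 44°) = 0.5 I₀ · cos²(60°) = 0.125 I₀.
After rotation:
Unpolarized light through the first polarizer → I₁ = ½ I₀, now polarized at 21°.
I₂ = I₁ cos²(104° − 21°) = 0.5 I₀ · cos²(83°) = 0.007426 I₀.
Ratio = 0.007426 / 0.125 = 0.05941.

I_new/I_old ≈ 0.0594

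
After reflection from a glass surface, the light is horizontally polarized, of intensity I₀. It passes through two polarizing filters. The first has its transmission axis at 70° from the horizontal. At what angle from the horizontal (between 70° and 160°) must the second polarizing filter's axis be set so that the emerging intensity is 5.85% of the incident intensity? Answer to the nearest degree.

θ ≈ 115°

I₁ = I₀ cos²(70° − 0°) = I₀ cos²(70°) = 0.117 I₀.
Need I₂/I₀ = 0.0585, so cos²(θ − 70°) = 0.0585 / 0.117 = 0.5001.
θ − 70° = arccos(√0.5001) = 45.0°, giving θ ≈ 70 + 45.0 = 115.0°.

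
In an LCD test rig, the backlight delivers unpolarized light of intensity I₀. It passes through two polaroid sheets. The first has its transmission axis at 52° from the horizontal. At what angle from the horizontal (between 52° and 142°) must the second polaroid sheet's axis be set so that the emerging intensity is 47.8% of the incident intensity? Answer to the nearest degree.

Unpolarized light through the first polarizer → I₁ = ½ I₀, now polarized at 52°.
Need I₂/I₀ = 0.478, so cos²(θ − 52°) = 0.478 / 0.5 = 0.956.
θ − 52° = arccos(√0.956) = 12.1°, giving θ ≈ 52 + 12.1 = 64.1°.

θ ≈ 64°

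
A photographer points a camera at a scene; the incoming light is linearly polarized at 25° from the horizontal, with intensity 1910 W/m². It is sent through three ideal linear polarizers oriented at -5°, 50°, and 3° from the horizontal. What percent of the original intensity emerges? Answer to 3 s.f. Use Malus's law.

≈ 11.5%

By Malus's law, I₁ = 1910 W/m² · cos²(30°) = 1433 W/m².
I₂ = I₁ · cos²(55°) = 1433 · 0.329 = 471.3 W/m².
I₃ = I₂ · cos²(47°) = 471.3 · 0.4651 = 219.2 W/m².
That is 11.48% of the incident intensity.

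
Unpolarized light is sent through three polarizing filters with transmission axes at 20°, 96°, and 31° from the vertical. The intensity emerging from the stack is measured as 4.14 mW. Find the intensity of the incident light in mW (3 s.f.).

I₀ ≈ 792 mW

Unpolarized light through the first polarizer → I₁ = ½ I₀, now polarized at 20°.
I₂ = I₁ cos²(96° − 20°) = 0.5 I₀ · cos²(76°) = 0.02926 I₀.
I₃ = I₂ cos²(31° − 96°) = 0.02926 I₀ · cos²(65°) = 0.005227 I₀.
So 4.14 mW = 0.005227 I₀, giving I₀ = 4.14/0.005227 = 792.1 mW.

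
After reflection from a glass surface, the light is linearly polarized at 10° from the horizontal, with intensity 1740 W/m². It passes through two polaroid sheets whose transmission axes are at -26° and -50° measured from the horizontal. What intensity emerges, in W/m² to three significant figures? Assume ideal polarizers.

I ≈ 950 W/m²

I₁ = 1740 W/m² · cos²(36°) = 1139 W/m².
I₂ = I₁ · cos²(24°) = 1139 · 0.8346 = 950.4 W/m².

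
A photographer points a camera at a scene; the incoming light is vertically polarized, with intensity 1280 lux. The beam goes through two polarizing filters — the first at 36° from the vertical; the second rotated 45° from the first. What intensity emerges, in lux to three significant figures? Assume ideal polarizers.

I ≈ 419 lux

By Malus's law, I₁ = 1280 lux · cos²(36°) = 837.8 lux.
I₂ = I₁ · cos²(45°) = 837.8 · 0.5 = 418.9 lux.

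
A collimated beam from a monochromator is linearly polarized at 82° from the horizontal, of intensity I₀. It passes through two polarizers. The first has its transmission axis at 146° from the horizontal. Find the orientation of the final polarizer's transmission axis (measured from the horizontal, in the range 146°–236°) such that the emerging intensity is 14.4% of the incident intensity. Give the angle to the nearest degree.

I₁ = I₀ cos²(146° − 82°) = I₀ cos²(64°) = 0.1922 I₀.
Need I₂/I₀ = 0.144, so cos²(θ − 146°) = 0.144 / 0.1922 = 0.7493.
θ − 146° = arccos(√0.7493) = 30.0°, giving θ ≈ 146 + 30.0 = 176.0°.

θ ≈ 176°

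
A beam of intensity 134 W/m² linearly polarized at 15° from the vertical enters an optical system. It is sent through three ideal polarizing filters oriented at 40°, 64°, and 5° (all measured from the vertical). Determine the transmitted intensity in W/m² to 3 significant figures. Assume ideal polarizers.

I₁ = 134 W/m² · cos²(25°) = 110.1 W/m².
I₂ = I₁ · cos²(24°) = 110.1 · 0.8346 = 91.86 W/m².
I₃ = I₂ · cos²(59°) = 91.86 · 0.2653 = 24.37 W/m².

I ≈ 24.4 W/m²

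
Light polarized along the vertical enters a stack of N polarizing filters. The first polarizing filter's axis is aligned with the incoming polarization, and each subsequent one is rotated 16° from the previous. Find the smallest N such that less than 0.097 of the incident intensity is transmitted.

N = 31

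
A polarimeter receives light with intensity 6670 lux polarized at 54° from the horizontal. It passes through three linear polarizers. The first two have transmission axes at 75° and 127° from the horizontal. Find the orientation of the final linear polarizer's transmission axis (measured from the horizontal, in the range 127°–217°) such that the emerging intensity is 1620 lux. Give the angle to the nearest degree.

I₁ = I₀ cos²(75° − 54°) = I₀ cos²(21°) = 0.8716 I₀.
I₂ = I₁ cos²(127° − 75°) = 0.8716 I₀ · cos²(52°) = 0.3304 I₀.
Target fraction: 1620 / 6670 lux = 0.2429 of I₀.
Need I₃/I₀ = 0.2429, so cos²(θ − 127°) = 0.2429 / 0.3304 = 0.7352.
θ − 127° = arccos(√0.7352) = 31.0°, giving θ ≈ 127 + 31.0 = 158.0°.

θ ≈ 158°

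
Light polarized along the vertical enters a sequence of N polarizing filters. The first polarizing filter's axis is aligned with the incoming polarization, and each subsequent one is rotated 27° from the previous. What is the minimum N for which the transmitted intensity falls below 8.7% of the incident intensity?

N = 12

First polarizer is aligned with the polarization: full transmission.
Each further stage multiplies by cos²(27°) = 0.7939.
After N polarizers: T = 0.7939^(N−1). Require T < 0.087 ⇒ N−1 > ln(0.087)/ln(0.7939) = 10.58, so N−1 ≥ 11 and N = 12.
Check: N=12 gives T = 0.07895 < 0.087; N=11 gives T = 0.09945.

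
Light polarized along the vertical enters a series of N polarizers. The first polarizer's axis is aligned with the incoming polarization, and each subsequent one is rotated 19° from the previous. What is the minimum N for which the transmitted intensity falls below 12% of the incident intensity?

First polarizer is aligned with the polarization: full transmission.
Each further stage multiplies by cos²(19°) = 0.894.
After N polarizers: T = 0.894^(N−1). Require T < 0.12 ⇒ N−1 > ln(0.12)/ln(0.894) = 18.92, so N−1 ≥ 19 and N = 20.
Check: N=20 gives T = 0.119 < 0.12; N=19 gives T = 0.1331.

N = 20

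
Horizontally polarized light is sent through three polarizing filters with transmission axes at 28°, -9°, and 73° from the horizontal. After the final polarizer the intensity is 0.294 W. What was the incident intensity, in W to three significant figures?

I₀ ≈ 30.5 W

I₁ = I₀ cos²(28° − 0°) = I₀ cos²(28°) = 0.7796 I₀.
I₂ = I₁ cos²(-9° − 28°) = 0.7796 I₀ · cos²(37°) = 0.4972 I₀.
I₃ = I₂ cos²(73° + 9°) = 0.4972 I₀ · cos²(82°) = 0.009631 I₀.
So 0.294 W = 0.009631 I₀, giving I₀ = 0.294/0.009631 = 30.53 W.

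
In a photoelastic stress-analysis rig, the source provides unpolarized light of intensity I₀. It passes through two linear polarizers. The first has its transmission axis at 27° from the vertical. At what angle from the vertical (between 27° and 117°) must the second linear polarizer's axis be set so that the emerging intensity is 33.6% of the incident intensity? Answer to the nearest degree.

Unpolarized light through the first polarizer → I₁ = ½ I₀, now polarized at 27°.
Need I₂/I₀ = 0.336, so cos²(θ − 27°) = 0.336 / 0.5 = 0.672.
θ − 27° = arccos(√0.672) = 34.9°, giving θ ≈ 27 + 34.9 = 61.9°.

θ ≈ 62°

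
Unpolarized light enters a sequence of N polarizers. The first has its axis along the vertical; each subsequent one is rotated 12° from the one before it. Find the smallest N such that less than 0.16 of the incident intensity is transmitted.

First polarizer halves the unpolarized light: factor 1/2.
Each further stage multiplies by cos²(12°) = 0.9568.
After N polarizers: T = 0.5·0.9568^(N−1). Require T < 0.16 ⇒ N−1 > ln(0.16/0.5)/ln(0.9568) = 25.79, so N−1 ≥ 26 and N = 27.
Check: N=27 gives T = 0.1585 < 0.16; N=26 gives T = 0.1656.

N = 27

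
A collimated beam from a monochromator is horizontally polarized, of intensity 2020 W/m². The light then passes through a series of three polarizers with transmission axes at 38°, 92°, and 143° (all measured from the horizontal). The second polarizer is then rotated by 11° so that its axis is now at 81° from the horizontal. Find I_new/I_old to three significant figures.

Before rotation:
I₁ = I₀ cos²(38° − 0°) = I₀ cos²(38°) = 0.621 I₀.
I₂ = I₁ cos²(92° − 38°) = 0.621 I₀ · cos²(54°) = 0.2145 I₀.
I₃ = I₂ cos²(143° − 92°) = 0.2145 I₀ · cos²(51°) = 0.08497 I₀.
After rotation:
I₁ = I₀ cos²(38° − 0°) = I₀ cos²(38°) = 0.621 I₀.
I₂ = I₁ cos²(81° − 38°) = 0.621 I₀ · cos²(43°) = 0.3321 I₀.
I₃ = I₂ cos²(143° − 81°) = 0.3321 I₀ · cos²(62°) = 0.0732 I₀.
Ratio = 0.0732 / 0.08497 = 0.8616.

I_new/I_old ≈ 0.862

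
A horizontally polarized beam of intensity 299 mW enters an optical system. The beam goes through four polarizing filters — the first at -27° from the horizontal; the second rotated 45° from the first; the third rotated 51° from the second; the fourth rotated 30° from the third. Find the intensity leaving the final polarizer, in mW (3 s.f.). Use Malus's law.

I ≈ 35.3 mW

By Malus's law, I₁ = 299 mW · cos²(27°) = 237.4 mW.
I₂ = I₁ · cos²(45°) = 237.4 · 0.5 = 118.7 mW.
I₃ = I₂ · cos²(51°) = 118.7 · 0.396 = 47.01 mW.
I₄ = I₃ · cos²(30°) = 47.01 · 0.75 = 35.25 mW.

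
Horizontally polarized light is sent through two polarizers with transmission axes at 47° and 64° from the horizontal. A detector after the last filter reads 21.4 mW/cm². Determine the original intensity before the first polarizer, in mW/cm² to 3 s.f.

I₁ = I₀ cos²(47° − 0°) = I₀ cos²(47°) = 0.4651 I₀.
I₂ = I₁ cos²(64° − 47°) = 0.4651 I₀ · cos²(17°) = 0.4254 I₀.
So 21.4 mW/cm² = 0.4254 I₀, giving I₀ = 21.4/0.4254 = 50.31 mW/cm².

I₀ ≈ 50.3 mW/cm²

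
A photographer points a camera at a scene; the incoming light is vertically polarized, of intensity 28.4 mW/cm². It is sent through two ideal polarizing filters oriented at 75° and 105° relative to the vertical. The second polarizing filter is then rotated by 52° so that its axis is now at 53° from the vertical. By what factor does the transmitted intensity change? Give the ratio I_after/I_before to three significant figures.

I_new/I_old ≈ 1.15

Before rotation:
I₁ = I₀ cos²(75° − 0°) = I₀ cos²(75°) = 0.06699 I₀.
I₂ = I₁ cos²(105° − 75°) = 0.06699 I₀ · cos²(30°) = 0.05024 I₀.
After rotation:
I₁ = I₀ cos²(75° − 0°) = I₀ cos²(75°) = 0.06699 I₀.
I₂ = I₁ cos²(53° − 75°) = 0.06699 I₀ · cos²(22°) = 0.05759 I₀.
Ratio = 0.05759 / 0.05024 = 1.146.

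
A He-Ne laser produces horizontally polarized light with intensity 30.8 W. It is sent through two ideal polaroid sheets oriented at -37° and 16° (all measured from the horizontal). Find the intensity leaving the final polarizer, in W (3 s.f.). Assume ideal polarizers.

I ≈ 7.11 W

I₁ = 30.8 W · cos²(37°) = 19.64 W.
I₂ = I₁ · cos²(53°) = 19.64 · 0.3622 = 7.115 W.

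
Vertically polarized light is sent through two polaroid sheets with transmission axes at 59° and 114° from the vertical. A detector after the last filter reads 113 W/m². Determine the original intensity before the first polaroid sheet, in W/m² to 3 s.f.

I₀ ≈ 1290 W/m²

I₁ = I₀ cos²(59° − 0°) = I₀ cos²(59°) = 0.2653 I₀.
I₂ = I₁ cos²(114° − 59°) = 0.2653 I₀ · cos²(55°) = 0.08727 I₀.
So 113 W/m² = 0.08727 I₀, giving I₀ = 113/0.08727 = 1295 W/m².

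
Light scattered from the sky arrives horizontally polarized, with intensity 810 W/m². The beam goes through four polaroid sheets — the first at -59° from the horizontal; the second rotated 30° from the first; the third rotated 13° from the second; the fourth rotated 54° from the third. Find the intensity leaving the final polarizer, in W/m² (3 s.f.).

By Malus's law, I₁ = 810 W/m² · cos²(59°) = 214.9 W/m².
I₂ = I₁ · cos²(30°) = 214.9 · 0.75 = 161.1 W/m².
I₃ = I₂ · cos²(13°) = 161.1 · 0.9494 = 153 W/m².
I₄ = I₃ · cos²(54°) = 153 · 0.3455 = 52.86 W/m².

I ≈ 52.9 W/m²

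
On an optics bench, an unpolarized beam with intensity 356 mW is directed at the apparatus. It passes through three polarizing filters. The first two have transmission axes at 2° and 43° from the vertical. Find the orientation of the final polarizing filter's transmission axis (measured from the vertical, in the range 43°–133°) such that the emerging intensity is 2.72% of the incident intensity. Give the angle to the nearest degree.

θ ≈ 115°

Unpolarized light through the first polarizer → I₁ = ½ I₀, now polarized at 2°.
I₂ = I₁ cos²(43° − 2°) = 0.5 I₀ · cos²(41°) = 0.2848 I₀.
Need I₃/I₀ = 0.0272, so cos²(θ − 43°) = 0.0272 / 0.2848 = 0.09551.
θ − 43° = arccos(√0.09551) = 72.0°, giving θ ≈ 43 + 72.0 = 115.0°.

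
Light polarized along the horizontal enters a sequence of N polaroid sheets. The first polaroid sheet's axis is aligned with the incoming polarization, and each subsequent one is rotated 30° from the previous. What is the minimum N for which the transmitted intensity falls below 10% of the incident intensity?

First polarizer is aligned with the polarization: full transmission.
Each further stage multiplies by cos²(30°) = 0.75.
After N polarizers: T = 0.75^(N−1). Require T < 0.10 ⇒ N−1 > ln(0.10)/ln(0.75) = 8.00, so N−1 ≥ 9 and N = 10.
Check: N=10 gives T = 0.07508 < 0.10; N=9 gives T = 0.1001.

N = 10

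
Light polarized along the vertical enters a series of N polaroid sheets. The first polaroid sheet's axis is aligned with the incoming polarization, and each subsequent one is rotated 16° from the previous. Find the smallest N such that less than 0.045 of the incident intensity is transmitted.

First polarizer is aligned with the polarization: full transmission.
Each further stage multiplies by cos²(16°) = 0.924.
After N polarizers: T = 0.924^(N−1). Require T < 0.045 ⇒ N−1 > ln(0.045)/ln(0.924) = 39.25, so N−1 ≥ 40 and N = 41.
Check: N=41 gives T = 0.0424 < 0.045; N=40 gives T = 0.04588.

N = 41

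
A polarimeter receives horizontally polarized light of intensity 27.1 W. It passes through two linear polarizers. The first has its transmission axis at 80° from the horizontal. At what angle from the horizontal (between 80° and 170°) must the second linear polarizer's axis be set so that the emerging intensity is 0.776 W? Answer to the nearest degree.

I₁ = I₀ cos²(80° − 0°) = I₀ cos²(80°) = 0.03015 I₀.
Target fraction: 0.776 / 27.1 W = 0.02863 of I₀.
Need I₂/I₀ = 0.02863, so cos²(θ − 80°) = 0.02863 / 0.03015 = 0.9496.
θ − 80° = arccos(√0.9496) = 13.0°, giving θ ≈ 80 + 13.0 = 93.0°.

θ ≈ 93°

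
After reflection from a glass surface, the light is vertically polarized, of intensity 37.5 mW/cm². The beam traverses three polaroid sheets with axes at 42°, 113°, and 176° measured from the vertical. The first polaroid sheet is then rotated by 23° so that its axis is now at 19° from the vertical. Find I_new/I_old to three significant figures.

I_new/I_old ≈ 0.0743

Before rotation:
I₁ = I₀ cos²(42° − 0°) = I₀ cos²(42°) = 0.5523 I₀.
I₂ = I₁ cos²(113° − 42°) = 0.5523 I₀ · cos²(71°) = 0.05854 I₀.
I₃ = I₂ cos²(176° − 113°) = 0.05854 I₀ · cos²(63°) = 0.01206 I₀.
After rotation:
I₁ = I₀ cos²(19° − 0°) = I₀ cos²(19°) = 0.894 I₀.
Angle between axes 1 and 2: 86°. I₂ = 0.894 I₀ · cos²(86°) = 0.00435 I₀.
I₃ = I₂ cos²(176° − 113°) = 0.00435 I₀ · cos²(63°) = 0.0008966 I₀.
Ratio = 0.0008966 / 0.01206 = 0.07432.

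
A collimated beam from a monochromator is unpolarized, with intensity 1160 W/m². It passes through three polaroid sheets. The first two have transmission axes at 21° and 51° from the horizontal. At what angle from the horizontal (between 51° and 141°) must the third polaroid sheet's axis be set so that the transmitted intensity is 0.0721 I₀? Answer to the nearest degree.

Unpolarized light through the first polarizer → I₁ = ½ I₀, now polarized at 21°.
I₂ = I₁ cos²(51° − 21°) = 0.5 I₀ · cos²(30°) = 0.375 I₀.
Need I₃/I₀ = 0.0721, so cos²(θ − 51°) = 0.0721 / 0.375 = 0.1923.
θ − 51° = arccos(√0.1923) = 64.0°, giving θ ≈ 51 + 64.0 = 115.0°.

θ ≈ 115°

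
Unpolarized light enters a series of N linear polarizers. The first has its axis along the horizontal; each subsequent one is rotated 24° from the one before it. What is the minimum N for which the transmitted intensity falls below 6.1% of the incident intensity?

First polarizer halves the unpolarized light: factor 1/2.
Each further stage multiplies by cos²(24°) = 0.8346.
After N polarizers: T = 0.5·0.8346^(N−1). Require T < 0.061 ⇒ N−1 > ln(0.061/0.5)/ln(0.8346) = 11.63, so N−1 ≥ 12 and N = 13.
Check: N=13 gives T = 0.05708 < 0.061; N=12 gives T = 0.0684.

N = 13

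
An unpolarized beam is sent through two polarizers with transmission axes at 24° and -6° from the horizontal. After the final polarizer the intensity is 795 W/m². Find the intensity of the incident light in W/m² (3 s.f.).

I₀ ≈ 2120 W/m²

Unpolarized light through the first polarizer → I₁ = ½ I₀, now polarized at 24°.
I₂ = I₁ cos²(-6° − 24°) = 0.5 I₀ · cos²(30°) = 0.375 I₀.
So 795 W/m² = 0.375 I₀, giving I₀ = 795/0.375 = 2120 W/m².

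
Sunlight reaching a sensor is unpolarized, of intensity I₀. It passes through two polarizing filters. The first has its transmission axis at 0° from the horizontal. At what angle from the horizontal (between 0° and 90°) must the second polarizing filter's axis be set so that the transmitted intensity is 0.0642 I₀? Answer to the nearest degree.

θ ≈ 69°

Unpolarized light through the first polarizer → I₁ = ½ I₀, now polarized at 0°.
Need I₂/I₀ = 0.0642, so cos²(θ − 0°) = 0.0642 / 0.5 = 0.1284.
θ − 0° = arccos(√0.1284) = 69.0°, giving θ ≈ 0 + 69.0 = 69.0°.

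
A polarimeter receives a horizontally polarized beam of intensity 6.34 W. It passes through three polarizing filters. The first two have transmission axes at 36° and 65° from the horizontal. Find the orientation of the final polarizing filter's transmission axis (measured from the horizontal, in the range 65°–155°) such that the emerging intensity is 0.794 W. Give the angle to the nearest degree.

θ ≈ 125°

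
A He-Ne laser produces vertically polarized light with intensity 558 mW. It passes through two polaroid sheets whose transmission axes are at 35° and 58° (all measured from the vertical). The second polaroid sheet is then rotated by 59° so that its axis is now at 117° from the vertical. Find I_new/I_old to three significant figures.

I_new/I_old ≈ 0.0229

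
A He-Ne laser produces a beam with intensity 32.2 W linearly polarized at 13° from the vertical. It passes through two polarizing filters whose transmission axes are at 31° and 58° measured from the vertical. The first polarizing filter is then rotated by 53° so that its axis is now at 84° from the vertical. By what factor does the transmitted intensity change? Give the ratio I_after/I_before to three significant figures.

I_new/I_old ≈ 0.119

Before rotation:
I₁ = I₀ cos²(31° − 13°) = I₀ cos²(18°) = 0.9045 I₀.
I₂ = I₁ cos²(58° − 31°) = 0.9045 I₀ · cos²(27°) = 0.7181 I₀.
After rotation:
I₁ = I₀ cos²(84° − 13°) = I₀ cos²(71°) = 0.106 I₀.
I₂ = I₁ cos²(58° − 84°) = 0.106 I₀ · cos²(26°) = 0.08563 I₀.
Ratio = 0.08563 / 0.7181 = 0.1192.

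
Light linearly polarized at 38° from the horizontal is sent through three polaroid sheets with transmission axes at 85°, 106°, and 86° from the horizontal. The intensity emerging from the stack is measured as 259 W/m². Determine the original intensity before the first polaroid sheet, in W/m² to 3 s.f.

I₀ ≈ 724 W/m²

I₁ = I₀ cos²(85° − 38°) = I₀ cos²(47°) = 0.4651 I₀.
I₂ = I₁ cos²(106° − 85°) = 0.4651 I₀ · cos²(21°) = 0.4054 I₀.
I₃ = I₂ cos²(86° − 106°) = 0.4054 I₀ · cos²(20°) = 0.358 I₀.
So 259 W/m² = 0.358 I₀, giving I₀ = 259/0.358 = 723.5 W/m².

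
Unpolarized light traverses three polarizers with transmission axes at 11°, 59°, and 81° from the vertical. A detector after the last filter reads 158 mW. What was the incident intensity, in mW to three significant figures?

Unpolarized light through the first polarizer → I₁ = ½ I₀, now polarized at 11°.
I₂ = I₁ cos²(59° − 11°) = 0.5 I₀ · cos²(48°) = 0.2239 I₀.
I₃ = I₂ cos²(81° − 59°) = 0.2239 I₀ · cos²(22°) = 0.1925 I₀.
So 158 mW = 0.1925 I₀, giving I₀ = 158/0.1925 = 821 mW.

I₀ ≈ 821 mW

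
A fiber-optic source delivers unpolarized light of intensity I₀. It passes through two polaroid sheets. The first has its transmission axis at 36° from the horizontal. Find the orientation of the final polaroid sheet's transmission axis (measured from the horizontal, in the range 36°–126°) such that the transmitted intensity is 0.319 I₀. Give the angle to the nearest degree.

Unpolarized light through the first polarizer → I₁ = ½ I₀, now polarized at 36°.
Need I₂/I₀ = 0.319, so cos²(θ − 36°) = 0.319 / 0.5 = 0.638.
θ − 36° = arccos(√0.638) = 37.0°, giving θ ≈ 36 + 37.0 = 73.0°.

θ ≈ 73°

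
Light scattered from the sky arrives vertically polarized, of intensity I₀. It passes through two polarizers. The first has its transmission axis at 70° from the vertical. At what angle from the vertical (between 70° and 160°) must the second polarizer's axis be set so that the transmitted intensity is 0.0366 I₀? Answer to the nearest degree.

θ ≈ 126°

I₁ = I₀ cos²(70° − 0°) = I₀ cos²(70°) = 0.117 I₀.
Need I₂/I₀ = 0.0366, so cos²(θ − 70°) = 0.0366 / 0.117 = 0.3129.
θ − 70° = arccos(√0.3129) = 56.0°, giving θ ≈ 70 + 56.0 = 126.0°.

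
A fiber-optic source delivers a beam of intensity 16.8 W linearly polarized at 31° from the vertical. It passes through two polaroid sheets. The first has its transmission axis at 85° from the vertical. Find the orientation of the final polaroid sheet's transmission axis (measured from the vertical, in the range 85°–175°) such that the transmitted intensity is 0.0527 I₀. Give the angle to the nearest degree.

By Malus's law, I₁ = I₀ cos²(85° − 31°) = I₀ cos²(54°) = 0.3455 I₀.
Need I₂/I₀ = 0.0527, so cos²(θ − 85°) = 0.0527 / 0.3455 = 0.1525.
θ − 85° = arccos(√0.1525) = 67.0°, giving θ ≈ 85 + 67.0 = 152.0°.

θ ≈ 152°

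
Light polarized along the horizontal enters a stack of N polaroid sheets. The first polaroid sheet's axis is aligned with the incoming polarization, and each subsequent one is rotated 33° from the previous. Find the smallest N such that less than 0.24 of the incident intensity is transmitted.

N = 6

First polarizer is aligned with the polarization: full transmission.
Each further stage multiplies by cos²(33°) = 0.7034.
After N polarizers: T = 0.7034^(N−1). Require T < 0.24 ⇒ N−1 > ln(0.24)/ln(0.7034) = 4.06, so N−1 ≥ 5 and N = 6.
Check: N=6 gives T = 0.1722 < 0.24; N=5 gives T = 0.2448.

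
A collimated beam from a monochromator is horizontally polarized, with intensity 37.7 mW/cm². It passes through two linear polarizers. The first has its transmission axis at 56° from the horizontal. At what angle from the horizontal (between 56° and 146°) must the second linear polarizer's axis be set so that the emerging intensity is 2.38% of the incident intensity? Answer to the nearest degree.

I₁ = I₀ cos²(56° − 0°) = I₀ cos²(56°) = 0.3127 I₀.
Need I₂/I₀ = 0.0238, so cos²(θ − 56°) = 0.0238 / 0.3127 = 0.07611.
θ − 56° = arccos(√0.07611) = 74.0°, giving θ ≈ 56 + 74.0 = 130.0°.

θ ≈ 130°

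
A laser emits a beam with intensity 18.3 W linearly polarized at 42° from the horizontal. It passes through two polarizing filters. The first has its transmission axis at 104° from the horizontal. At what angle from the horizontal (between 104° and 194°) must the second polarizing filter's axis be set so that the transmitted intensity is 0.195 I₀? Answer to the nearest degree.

θ ≈ 124°

By Malus's law, I₁ = I₀ cos²(104° − 42°) = I₀ cos²(62°) = 0.2204 I₀.
Need I₂/I₀ = 0.195, so cos²(θ − 104°) = 0.195 / 0.2204 = 0.8847.
θ − 104° = arccos(√0.8847) = 19.8°, giving θ ≈ 104 + 19.8 = 123.8°.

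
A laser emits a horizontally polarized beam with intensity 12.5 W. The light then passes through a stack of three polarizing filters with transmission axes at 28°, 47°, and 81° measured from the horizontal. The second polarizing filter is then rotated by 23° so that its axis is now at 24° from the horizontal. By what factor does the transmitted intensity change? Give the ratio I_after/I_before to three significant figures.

I_new/I_old ≈ 0.480

Before rotation:
I₁ = I₀ cos²(28° − 0°) = I₀ cos²(28°) = 0.7796 I₀.
I₂ = I₁ cos²(47° − 28°) = 0.7796 I₀ · cos²(19°) = 0.697 I₀.
I₃ = I₂ cos²(81° − 47°) = 0.697 I₀ · cos²(34°) = 0.479 I₀.
After rotation:
I₁ = I₀ cos²(28° − 0°) = I₀ cos²(28°) = 0.7796 I₀.
I₂ = I₁ cos²(24° − 28°) = 0.7796 I₀ · cos²(4°) = 0.7758 I₀.
I₃ = I₂ cos²(81° − 24°) = 0.7758 I₀ · cos²(57°) = 0.2301 I₀.
Ratio = 0.2301 / 0.479 = 0.4804.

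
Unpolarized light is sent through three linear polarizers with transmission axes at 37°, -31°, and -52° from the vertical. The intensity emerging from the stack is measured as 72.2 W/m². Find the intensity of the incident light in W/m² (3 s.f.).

Unpolarized light through the first polarizer → I₁ = ½ I₀, now polarized at 37°.
I₂ = I₁ cos²(-31° − 37°) = 0.5 I₀ · cos²(68°) = 0.07017 I₀.
I₃ = I₂ cos²(-52° + 31°) = 0.07017 I₀ · cos²(21°) = 0.06115 I₀.
So 72.2 W/m² = 0.06115 I₀, giving I₀ = 72.2/0.06115 = 1181 W/m².

I₀ ≈ 1180 W/m²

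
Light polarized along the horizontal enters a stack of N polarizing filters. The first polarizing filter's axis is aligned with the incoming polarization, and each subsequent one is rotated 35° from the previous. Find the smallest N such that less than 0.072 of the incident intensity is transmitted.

First polarizer is aligned with the polarization: full transmission.
Each further stage multiplies by cos²(35°) = 0.671.
After N polarizers: T = 0.671^(N−1). Require T < 0.072 ⇒ N−1 > ln(0.072)/ln(0.671) = 6.59, so N−1 ≥ 7 and N = 8.
Check: N=8 gives T = 0.06125 < 0.072; N=7 gives T = 0.09128.

N = 8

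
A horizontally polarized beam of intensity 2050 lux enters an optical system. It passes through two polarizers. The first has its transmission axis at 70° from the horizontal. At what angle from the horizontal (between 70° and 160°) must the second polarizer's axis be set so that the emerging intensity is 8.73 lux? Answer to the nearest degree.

θ ≈ 149°

I₁ = I₀ cos²(70° − 0°) = I₀ cos²(70°) = 0.117 I₀.
Target fraction: 8.73 / 2050 lux = 0.004259 of I₀.
Need I₂/I₀ = 0.004259, so cos²(θ − 70°) = 0.004259 / 0.117 = 0.0364.
θ − 70° = arccos(√0.0364) = 79.0°, giving θ ≈ 70 + 79.0 = 149.0°.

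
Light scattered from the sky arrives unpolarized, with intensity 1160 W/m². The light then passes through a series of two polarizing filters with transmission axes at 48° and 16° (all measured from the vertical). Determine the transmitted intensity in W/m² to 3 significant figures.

Unpolarized light through the first polarizer → I₁ = 1160 W/m²/2 = 580 W/m², polarized at 48°.
I₂ = I₁ · cos²(32°) = 580 · 0.7192 = 417.1 W/m².

I ≈ 417 W/m²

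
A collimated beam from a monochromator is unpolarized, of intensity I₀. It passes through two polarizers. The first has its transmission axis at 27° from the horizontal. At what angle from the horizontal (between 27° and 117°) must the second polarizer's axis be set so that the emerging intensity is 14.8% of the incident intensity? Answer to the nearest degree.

Unpolarized light through the first polarizer → I₁ = ½ I₀, now polarized at 27°.
Need I₂/I₀ = 0.148, so cos²(θ − 27°) = 0.148 / 0.5 = 0.296.
θ − 27° = arccos(√0.296) = 57.0°, giving θ ≈ 27 + 57.0 = 84.0°.

θ ≈ 84°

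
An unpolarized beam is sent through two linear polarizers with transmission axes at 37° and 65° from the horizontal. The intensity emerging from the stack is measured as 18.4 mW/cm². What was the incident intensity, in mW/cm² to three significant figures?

Unpolarized light through the first polarizer → I₁ = ½ I₀, now polarized at 37°.
I₂ = I₁ cos²(65° − 37°) = 0.5 I₀ · cos²(28°) = 0.3898 I₀.
So 18.4 mW/cm² = 0.3898 I₀, giving I₀ = 18.4/0.3898 = 47.2 mW/cm².

I₀ ≈ 47.2 mW/cm²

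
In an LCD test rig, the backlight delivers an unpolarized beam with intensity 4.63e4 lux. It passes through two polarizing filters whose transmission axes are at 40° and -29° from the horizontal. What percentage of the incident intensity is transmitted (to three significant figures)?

Unpolarized light through the first polarizer → I₁ = 4.63e4 lux/2 = 2.315e+04 lux, polarized at 40°.
I₂ = I₁ · cos²(69°) = 2.315e+04 · 0.1284 = 2973 lux.
That is 6.421% of the incident intensity.

≈ 6.42%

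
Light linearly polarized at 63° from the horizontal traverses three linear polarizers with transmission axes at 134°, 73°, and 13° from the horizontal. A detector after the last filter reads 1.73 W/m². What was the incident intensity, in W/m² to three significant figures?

I₀ ≈ 278 W/m²

I₁ = I₀ cos²(134° − 63°) = I₀ cos²(71°) = 0.106 I₀.
I₂ = I₁ cos²(73° − 134°) = 0.106 I₀ · cos²(61°) = 0.02491 I₀.
I₃ = I₂ cos²(13° − 73°) = 0.02491 I₀ · cos²(60°) = 0.006228 I₀.
So 1.73 W/m² = 0.006228 I₀, giving I₀ = 1.73/0.006228 = 277.8 W/m².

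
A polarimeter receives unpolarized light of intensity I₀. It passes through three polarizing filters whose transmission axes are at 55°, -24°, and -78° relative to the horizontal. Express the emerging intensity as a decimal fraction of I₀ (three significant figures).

≈ 0.00629 I₀

Unpolarized light through the first polarizer → I₁ = ½ I₀, now polarized at 55°.
I₂ = I₁ cos²(-24° − 55°) = 0.5 I₀ · cos²(79°) = 0.0182 I₀.
I₃ = I₂ cos²(-78° + 24°) = 0.0182 I₀ · cos²(54°) = 0.006289 I₀.
Transmitted fraction = 0.006289.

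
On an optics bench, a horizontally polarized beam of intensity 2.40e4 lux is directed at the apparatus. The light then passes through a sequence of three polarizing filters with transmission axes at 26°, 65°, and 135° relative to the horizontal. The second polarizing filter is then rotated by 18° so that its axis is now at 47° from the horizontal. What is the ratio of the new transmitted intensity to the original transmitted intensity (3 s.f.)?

Before rotation:
By Malus's law, I₁ = I₀ cos²(26° − 0°) = I₀ cos²(26°) = 0.8078 I₀.
I₂ = I₁ cos²(65° − 26°) = 0.8078 I₀ · cos²(39°) = 0.4879 I₀.
I₃ = I₂ cos²(135° − 65°) = 0.4879 I₀ · cos²(70°) = 0.05707 I₀.
After rotation:
I₁ = I₀ cos²(26° − 0°) = I₀ cos²(26°) = 0.8078 I₀.
I₂ = I₁ cos²(47° − 26°) = 0.8078 I₀ · cos²(21°) = 0.7041 I₀.
I₃ = I₂ cos²(135° − 47°) = 0.7041 I₀ · cos²(88°) = 0.0008576 I₀.
Ratio = 0.0008576 / 0.05707 = 0.01503.

I_new/I_old ≈ 0.0150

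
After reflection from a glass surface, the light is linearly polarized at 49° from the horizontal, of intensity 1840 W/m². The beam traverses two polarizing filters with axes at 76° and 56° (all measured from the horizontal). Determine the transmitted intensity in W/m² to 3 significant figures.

I₁ = 1840 W/m² · cos²(27°) = 1461 W/m².
I₂ = I₁ · cos²(20°) = 1461 · 0.883 = 1290 W/m².

I ≈ 1290 W/m²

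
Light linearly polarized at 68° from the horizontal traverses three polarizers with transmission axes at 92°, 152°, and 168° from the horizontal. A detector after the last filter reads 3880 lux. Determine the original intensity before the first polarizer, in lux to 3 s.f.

I₁ = I₀ cos²(92° − 68°) = I₀ cos²(24°) = 0.8346 I₀.
I₂ = I₁ cos²(152° − 92°) = 0.8346 I₀ · cos²(60°) = 0.2086 I₀.
I₃ = I₂ cos²(168° − 152°) = 0.2086 I₀ · cos²(16°) = 0.1928 I₀.
So 3880 lux = 0.1928 I₀, giving I₀ = 3880/0.1928 = 2.013e+04 lux.

I₀ ≈ 2.01e4 lux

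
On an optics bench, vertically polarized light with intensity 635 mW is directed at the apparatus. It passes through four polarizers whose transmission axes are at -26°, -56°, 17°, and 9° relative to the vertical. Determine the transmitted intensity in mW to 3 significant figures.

I ≈ 32.3 mW

I₁ = 635 mW · cos²(26°) = 513 mW.
I₂ = I₁ · cos²(30°) = 513 · 0.75 = 384.7 mW.
I₃ = I₂ · cos²(73°) = 384.7 · 0.08548 = 32.89 mW.
I₄ = I₃ · cos²(8°) = 32.89 · 0.9806 = 32.25 mW.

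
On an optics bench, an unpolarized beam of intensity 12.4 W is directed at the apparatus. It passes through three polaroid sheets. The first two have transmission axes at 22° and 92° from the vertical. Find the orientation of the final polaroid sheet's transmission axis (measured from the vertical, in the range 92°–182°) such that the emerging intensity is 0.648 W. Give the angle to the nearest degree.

θ ≈ 111°

Unpolarized light through the first polarizer → I₁ = ½ I₀, now polarized at 22°.
I₂ = I₁ cos²(92° − 22°) = 0.5 I₀ · cos²(70°) = 0.05849 I₀.
Target fraction: 0.648 / 12.4 W = 0.05226 of I₀.
Need I₃/I₀ = 0.05226, so cos²(θ − 92°) = 0.05226 / 0.05849 = 0.8935.
θ − 92° = arccos(√0.8935) = 19.0°, giving θ ≈ 92 + 19.0 = 111.0°.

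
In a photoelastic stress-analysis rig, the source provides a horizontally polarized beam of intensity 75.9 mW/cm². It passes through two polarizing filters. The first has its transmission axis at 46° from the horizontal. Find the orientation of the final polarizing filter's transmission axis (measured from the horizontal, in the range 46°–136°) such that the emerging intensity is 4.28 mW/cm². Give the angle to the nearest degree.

θ ≈ 116°

By Malus's law, I₁ = I₀ cos²(46° − 0°) = I₀ cos²(46°) = 0.4826 I₀.
Target fraction: 4.28 / 75.9 mW/cm² = 0.05639 of I₀.
Need I₂/I₀ = 0.05639, so cos²(θ − 46°) = 0.05639 / 0.4826 = 0.1169.
θ − 46° = arccos(√0.1169) = 70.0°, giving θ ≈ 46 + 70.0 = 116.0°.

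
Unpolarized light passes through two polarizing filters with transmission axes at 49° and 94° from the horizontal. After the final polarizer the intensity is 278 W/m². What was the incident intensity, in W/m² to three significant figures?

I₀ ≈ 1110 W/m²

Unpolarized light through the first polarizer → I₁ = ½ I₀, now polarized at 49°.
I₂ = I₁ cos²(94° − 49°) = 0.5 I₀ · cos²(45°) = 0.25 I₀.
So 278 W/m² = 0.25 I₀, giving I₀ = 278/0.25 = 1112 W/m².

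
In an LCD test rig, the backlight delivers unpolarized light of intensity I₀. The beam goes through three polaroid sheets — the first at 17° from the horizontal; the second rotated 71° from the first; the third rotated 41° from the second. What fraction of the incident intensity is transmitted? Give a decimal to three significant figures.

≈ 0.0302 I₀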